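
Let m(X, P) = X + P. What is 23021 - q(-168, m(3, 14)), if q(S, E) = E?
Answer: 23004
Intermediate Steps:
m(X, P) = P + X
23021 - q(-168, m(3, 14)) = 23021 - (14 + 3) = 23021 - 1*17 = 23021 - 17 = 23004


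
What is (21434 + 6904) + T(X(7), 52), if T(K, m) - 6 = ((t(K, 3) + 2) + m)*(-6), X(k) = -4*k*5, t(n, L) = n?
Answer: 28860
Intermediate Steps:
X(k) = -20*k
T(K, m) = -6 - 6*K - 6*m (T(K, m) = 6 + ((K + 2) + m)*(-6) = 6 + ((2 + K) + m)*(-6) = 6 + (2 + K + m)*(-6) = 6 + (-12 - 6*K - 6*m) = -6 - 6*K - 6*m)
(21434 + 6904) + T(X(7), 52) = (21434 + 6904) + (-6 - (-120)*7 - 6*52) = 28338 + (-6 - 6*(-140) - 312) = 28338 + (-6 + 840 - 312) = 28338 + 522 = 28860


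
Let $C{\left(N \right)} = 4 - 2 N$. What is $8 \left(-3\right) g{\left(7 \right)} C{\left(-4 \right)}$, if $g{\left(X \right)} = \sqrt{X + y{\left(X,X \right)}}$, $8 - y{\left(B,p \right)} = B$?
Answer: $- 576 \sqrt{2} \approx -814.59$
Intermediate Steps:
$y{\left(B,p \right)} = 8 - B$
$g{\left(X \right)} = 2 \sqrt{2}$ ($g{\left(X \right)} = \sqrt{X - \left(-8 + X\right)} = \sqrt{8} = 2 \sqrt{2}$)
$8 \left(-3\right) g{\left(7 \right)} C{\left(-4 \right)} = 8 \left(-3\right) 2 \sqrt{2} \left(4 - -8\right) = - 24 \cdot 2 \sqrt{2} \left(4 + 8\right) = - 48 \sqrt{2} \cdot 12 = - 576 \sqrt{2}$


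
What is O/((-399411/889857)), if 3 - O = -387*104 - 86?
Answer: -3988240201/44379 ≈ -89868.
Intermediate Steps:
O = 40337 (O = 3 - (-387*104 - 86) = 3 - (-40248 - 86) = 3 - 1*(-40334) = 3 + 40334 = 40337)
O/((-399411/889857)) = 40337/((-399411/889857)) = 40337/((-399411*1/889857)) = 40337/(-44379/98873) = 40337*(-98873/44379) = -3988240201/44379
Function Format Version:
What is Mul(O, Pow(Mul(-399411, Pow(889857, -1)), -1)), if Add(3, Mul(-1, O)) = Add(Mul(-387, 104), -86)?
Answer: Rational(-3988240201, 44379) ≈ -89868.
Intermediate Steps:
O = 40337 (O = Add(3, Mul(-1, Add(Mul(-387, 104), -86))) = Add(3, Mul(-1, Add(-40248, -86))) = Add(3, Mul(-1, -40334)) = Add(3, 40334) = 40337)
Mul(O, Pow(Mul(-399411, Pow(889857, -1)), -1)) = Mul(40337, Pow(Mul(-399411, Pow(889857, -1)), -1)) = Mul(40337, Pow(Mul(-399411, Rational(1, 889857)), -1)) = Mul(40337, Pow(Rational(-44379, 98873), -1)) = Mul(40337, Rational(-98873, 44379)) = Rational(-3988240201, 44379)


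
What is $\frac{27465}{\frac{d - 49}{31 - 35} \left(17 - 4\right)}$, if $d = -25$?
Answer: $\frac{54930}{481} \approx 114.2$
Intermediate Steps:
$\frac{27465}{\frac{d - 49}{31 - 35} \left(17 - 4\right)} = \frac{27465}{\frac{-25 - 49}{31 - 35} \left(17 - 4\right)} = \frac{27465}{- \frac{74}{-4} \cdot 13} = \frac{27465}{\left(-74\right) \left(- \frac{1}{4}\right) 13} = \frac{27465}{\frac{37}{2} \cdot 13} = \frac{27465}{\frac{481}{2}} = 27465 \cdot \frac{2}{481} = \frac{54930}{481}$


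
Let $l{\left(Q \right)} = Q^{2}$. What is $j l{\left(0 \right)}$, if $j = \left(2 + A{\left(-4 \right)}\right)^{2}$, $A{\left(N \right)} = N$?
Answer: $0$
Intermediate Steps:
$j = 4$ ($j = \left(2 - 4\right)^{2} = \left(-2\right)^{2} = 4$)
$j l{\left(0 \right)} = 4 \cdot 0^{2} = 4 \cdot 0 = 0$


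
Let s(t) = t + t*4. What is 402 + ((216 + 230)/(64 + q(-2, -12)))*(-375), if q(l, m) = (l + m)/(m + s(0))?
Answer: -846318/391 ≈ -2164.5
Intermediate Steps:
s(t) = 5*t (s(t) = t + 4*t = 5*t)
q(l, m) = (l + m)/m (q(l, m) = (l + m)/(m + 5*0) = (l + m)/(m + 0) = (l + m)/m)
402 + ((216 + 230)/(64 + q(-2, -12)))*(-375) = 402 + ((216 + 230)/(64 + (-2 - 12)/(-12)))*(-375) = 402 + (446/(64 - 1/12*(-14)))*(-375) = 402 + (446/(64 + 7/6))*(-375) = 402 + (446/(391/6))*(-375) = 402 + (446*(6/391))*(-375) = 402 + (2676/391)*(-375) = 402 - 1003500/391 = -846318/391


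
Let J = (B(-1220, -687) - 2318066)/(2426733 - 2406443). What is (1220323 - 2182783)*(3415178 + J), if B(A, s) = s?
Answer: -6669043459377282/2029 ≈ -3.2869e+12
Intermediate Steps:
J = -2318753/20290 (J = (-687 - 2318066)/(2426733 - 2406443) = -2318753/20290 ≈ -114.28)
(1220323 - 2182783)*(3415178 + J) = (1220323 - 2182783)*(3415178 - 2318753/20290) = -962460*69291642867/20290 = -6669043459377282/2029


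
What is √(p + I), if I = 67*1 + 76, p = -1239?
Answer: 2*I*√274 ≈ 33.106*I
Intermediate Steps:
I = 143 (I = 67 + 76 = 143)
√(p + I) = √(-1239 + 143) = √(-1096) = 2*I*√274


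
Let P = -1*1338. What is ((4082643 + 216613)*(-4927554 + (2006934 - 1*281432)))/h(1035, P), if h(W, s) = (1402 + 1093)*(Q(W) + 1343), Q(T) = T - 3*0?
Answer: -6883220636656/2966555 ≈ -2.3203e+6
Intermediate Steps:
Q(T) = T (Q(T) = T + 0 = T)
P = -1338
h(W, s) = 3350785 + 2495*W (h(W, s) = (1402 + 1093)*(W + 1343) = 2495*(1343 + W) = 3350785 + 2495*W)
((4082643 + 216613)*(-4927554 + (2006934 - 1*281432)))/h(1035, P) = ((4082643 + 216613)*(-4927554 + (2006934 - 1*281432)))/(3350785 + 2495*1035) = (4299256*(-4927554 + (2006934 - 281432)))/(3350785 + 2582325) = (4299256*(-4927554 + 1725502))/5933110 = (4299256*(-3202052))*(1/5933110) = -13766441273312*1/5933110 = -6883220636656/2966555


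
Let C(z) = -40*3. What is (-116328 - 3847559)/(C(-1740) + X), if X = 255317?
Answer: -3963887/255197 ≈ -15.533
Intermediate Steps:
C(z) = -120
(-116328 - 3847559)/(C(-1740) + X) = (-116328 - 3847559)/(-120 + 255317) = -3963887/255197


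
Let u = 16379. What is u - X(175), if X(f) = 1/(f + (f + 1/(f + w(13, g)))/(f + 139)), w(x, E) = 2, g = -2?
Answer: 79905955588/4878563 ≈ 16379.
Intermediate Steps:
X(f) = 1/(f + (f + 1/(2 + f))/(139 + f)) (X(f) = 1/(f + (f + 1/(f + 2))/(f + 139)) = 1/(f + (f + 1/(2 + f))/(139 + f)))
u - X(175) = 16379 - (278 + 175² + 141*175)/(1 + 175³ + 142*175² + 280*175) = 16379 - (278 + 30625 + 24675)/(1 + 5359375 + 142*30625 + 49000) = 16379 - 55578/(1 + 5359375 + 4348750 + 49000) = 16379 - 55578/9757126 = 16379 - 1*27789/4878563 = 16379 - 27789/4878563 = 79905955588/4878563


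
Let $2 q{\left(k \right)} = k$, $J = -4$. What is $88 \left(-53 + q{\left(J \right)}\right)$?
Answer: $-4840$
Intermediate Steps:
$q{\left(k \right)} = \frac{k}{2}$
$88 \left(-53 + q{\left(J \right)}\right) = 88 \left(-53 + \frac{1}{2} \left(-4\right)\right) = 88 \left(-53 - 2\right) = 88 \left(-55\right) = -4840$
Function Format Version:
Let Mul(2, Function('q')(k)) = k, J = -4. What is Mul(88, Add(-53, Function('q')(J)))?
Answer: -4840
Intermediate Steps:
Function('q')(k) = Mul(Rational(1, 2), k)
Mul(88, Add(-53, Function('q')(J))) = Mul(88, Add(-53, Mul(Rational(1, 2), -4))) = Mul(88, Add(-53, -2)) = Mul(88, -55) = -4840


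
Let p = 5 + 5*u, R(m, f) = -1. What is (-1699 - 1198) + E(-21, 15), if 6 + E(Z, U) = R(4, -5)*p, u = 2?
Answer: -2918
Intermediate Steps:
p = 15 (p = 5 + 5*2 = 5 + 10 = 15)
E(Z, U) = -21 (E(Z, U) = -6 - 1*15 = -6 - 15 = -21)
(-1699 - 1198) + E(-21, 15) = (-1699 - 1198) - 21 = -2897 - 21 = -2918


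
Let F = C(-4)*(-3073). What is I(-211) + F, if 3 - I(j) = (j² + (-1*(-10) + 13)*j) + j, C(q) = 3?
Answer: -48673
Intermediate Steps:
I(j) = 3 - j² - 24*j (I(j) = 3 - ((j² + (-1*(-10) + 13)*j) + j) = 3 - ((j² + (10 + 13)*j) + j) = 3 - ((j² + 23*j) + j) = 3 - (j² + 24*j) = 3 + (-j² - 24*j) = 3 - j² - 24*j)
F = -9219 (F = 3*(-3073) = -9219)
I(-211) + F = (3 - 1*(-211)² - 24*(-211)) - 9219 = (3 - 1*44521 + 5064) - 9219 = (3 - 44521 + 5064) - 9219 = -39454 - 9219 = -48673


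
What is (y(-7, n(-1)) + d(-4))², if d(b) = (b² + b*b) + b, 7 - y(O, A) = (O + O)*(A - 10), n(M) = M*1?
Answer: 14161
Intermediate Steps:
n(M) = M
y(O, A) = 7 - 2*O*(-10 + A) (y(O, A) = 7 - (O + O)*(A - 10) = 7 - 2*O*(-10 + A))
d(b) = b + 2*b² (d(b) = (b² + b²) + b = 2*b² + b = b + 2*b²)
(y(-7, n(-1)) + d(-4))² = ((7 + 20*(-7) - 2*(-1)*(-7)) - 4*(1 + 2*(-4)))² = ((7 - 140 - 14) - 4*(1 - 8))² = (-147 - 4*(-7))² = (-147 + 28)² = (-119)² = 14161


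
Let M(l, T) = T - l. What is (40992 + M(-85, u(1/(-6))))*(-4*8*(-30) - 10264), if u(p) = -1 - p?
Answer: -1146517964/3 ≈ -3.8217e+8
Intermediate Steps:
(40992 + M(-85, u(1/(-6))))*(-4*8*(-30) - 10264) = (40992 + ((-1 - 1/(-6)) - 1*(-85)))*(-4*8*(-30) - 10264) = (40992 + ((-1 - 1*(-⅙)) + 85))*(-32*(-30) - 10264) = (40992 + ((-1 + ⅙) + 85))*(960 - 10264) = (40992 + (-⅚ + 85))*(-9304) = (40992 + 505/6)*(-9304) = (246457/6)*(-9304) = -1146517964/3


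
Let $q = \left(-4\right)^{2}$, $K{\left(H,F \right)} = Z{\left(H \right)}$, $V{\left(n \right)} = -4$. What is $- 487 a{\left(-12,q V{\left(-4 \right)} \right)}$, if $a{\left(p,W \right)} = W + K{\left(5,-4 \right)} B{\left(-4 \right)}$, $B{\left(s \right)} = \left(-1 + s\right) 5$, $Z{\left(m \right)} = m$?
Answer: $92043$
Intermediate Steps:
$K{\left(H,F \right)} = H$
$B{\left(s \right)} = -5 + 5 s$
$q = 16$
$a{\left(p,W \right)} = -125 + W$ ($a{\left(p,W \right)} = W + 5 \left(-5 + 5 \left(-4\right)\right) = W + 5 \left(-5 - 20\right) = W + 5 \left(-25\right) = W - 125 = -125 + W$)
$- 487 a{\left(-12,q V{\left(-4 \right)} \right)} = - 487 \left(-125 + 16 \left(-4\right)\right) = - 487 \left(-125 - 64\right) = \left(-487\right) \left(-189\right) = 92043$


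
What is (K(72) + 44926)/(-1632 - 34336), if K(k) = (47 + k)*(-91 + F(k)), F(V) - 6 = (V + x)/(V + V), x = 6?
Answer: -837011/863232 ≈ -0.96962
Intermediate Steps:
F(V) = 6 + (6 + V)/(2*V) (F(V) = 6 + (V + 6)/(V + V) = 6 + (6 + V)/((2*V)) = 6 + (6 + V)*(1/(2*V)) = 6 + (6 + V)/(2*V))
K(k) = (47 + k)*(-169/2 + 3/k) (K(k) = (47 + k)*(-91 + (13/2 + 3/k)) = (47 + k)*(-169/2 + 3/k))
(K(72) + 44926)/(-1632 - 34336) = ((-7937/2 + 141/72 - 169/2*72) + 44926)/(-1632 - 34336) = ((-7937/2 + 141*(1/72) - 6084) + 44926)/(-35968) = ((-7937/2 + 47/24 - 6084) + 44926)*(-1/35968) = (-241213/24 + 44926)*(-1/35968) = (837011/24)*(-1/35968) = -837011/863232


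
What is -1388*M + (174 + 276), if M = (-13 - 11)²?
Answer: -799038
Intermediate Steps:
M = 576 (M = (-24)² = 576)
-1388*M + (174 + 276) = -1388*576 + (174 + 276) = -799488 + 450 = -799038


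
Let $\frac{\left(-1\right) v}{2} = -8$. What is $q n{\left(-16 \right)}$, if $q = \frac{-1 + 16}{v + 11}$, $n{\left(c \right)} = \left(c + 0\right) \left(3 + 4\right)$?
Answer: $- \frac{560}{9} \approx -62.222$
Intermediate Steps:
$v = 16$ ($v = \left(-2\right) \left(-8\right) = 16$)
$n{\left(c \right)} = 7 c$ ($n{\left(c \right)} = c 7 = 7 c$)
$q = \frac{5}{9}$ ($q = \frac{-1 + 16}{16 + 11} = \frac{15}{27} = 15 \cdot \frac{1}{27} = \frac{5}{9} \approx 0.55556$)
$q n{\left(-16 \right)} = \frac{5 \cdot 7 \left(-16\right)}{9} = \frac{5}{9} \left(-112\right) = - \frac{560}{9}$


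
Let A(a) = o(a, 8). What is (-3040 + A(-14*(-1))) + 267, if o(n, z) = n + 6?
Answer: -2753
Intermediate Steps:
o(n, z) = 6 + n
A(a) = 6 + a
(-3040 + A(-14*(-1))) + 267 = (-3040 + (6 - 14*(-1))) + 267 = (-3040 + (6 + 14)) + 267 = (-3040 + 20) + 267 = -3020 + 267 = -2753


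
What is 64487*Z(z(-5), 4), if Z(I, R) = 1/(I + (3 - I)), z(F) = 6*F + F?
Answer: 64487/3 ≈ 21496.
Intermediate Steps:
z(F) = 7*F
Z(I, R) = ⅓ (Z(I, R) = 1/3 = ⅓)
64487*Z(z(-5), 4) = 64487*(⅓) = 64487/3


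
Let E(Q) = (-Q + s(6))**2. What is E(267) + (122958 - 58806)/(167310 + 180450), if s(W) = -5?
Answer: 119114537/1610 ≈ 73984.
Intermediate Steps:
E(Q) = (-5 - Q)**2 (E(Q) = (-Q - 5)**2 = (-5 - Q)**2)
E(267) + (122958 - 58806)/(167310 + 180450) = (5 + 267)**2 + (122958 - 58806)/(167310 + 180450) = 272**2 + 64152/347760 = 73984 + 64152*(1/347760) = 73984 + 297/1610 = 119114537/1610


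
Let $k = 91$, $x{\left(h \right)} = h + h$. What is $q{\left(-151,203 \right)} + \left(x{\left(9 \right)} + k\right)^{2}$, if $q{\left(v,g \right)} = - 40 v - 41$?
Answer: $17880$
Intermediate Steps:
$x{\left(h \right)} = 2 h$
$q{\left(v,g \right)} = -41 - 40 v$
$q{\left(-151,203 \right)} + \left(x{\left(9 \right)} + k\right)^{2} = \left(-41 - -6040\right) + \left(2 \cdot 9 + 91\right)^{2} = \left(-41 + 6040\right) + \left(18 + 91\right)^{2} = 5999 + 109^{2} = 5999 + 11881 = 17880$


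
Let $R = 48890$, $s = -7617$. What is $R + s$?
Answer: $41273$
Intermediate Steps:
$R + s = 48890 - 7617 = 41273$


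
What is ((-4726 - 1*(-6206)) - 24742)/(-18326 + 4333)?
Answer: 23262/13993 ≈ 1.6624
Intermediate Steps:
((-4726 - 1*(-6206)) - 24742)/(-18326 + 4333) = ((-4726 + 6206) - 24742)/(-13993) = (1480 - 24742)*(-1/13993) = -23262*(-1/13993) = 23262/13993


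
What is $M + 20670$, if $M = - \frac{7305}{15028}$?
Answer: $\frac{310621455}{15028} \approx 20670.0$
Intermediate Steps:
$M = - \frac{7305}{15028} \approx -0.48609$
$M + 20670 = - \frac{7305}{15028} + 20670 = \frac{310621455}{15028}$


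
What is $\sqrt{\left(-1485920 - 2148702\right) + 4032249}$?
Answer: $\sqrt{397627} \approx 630.58$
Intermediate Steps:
$\sqrt{\left(-1485920 - 2148702\right) + 4032249} = \sqrt{-3634622 + 4032249} = \sqrt{397627}$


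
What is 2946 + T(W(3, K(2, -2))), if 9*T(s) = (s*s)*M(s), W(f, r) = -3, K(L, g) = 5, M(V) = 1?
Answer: 2947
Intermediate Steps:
T(s) = s²/9 (T(s) = ((s*s)*1)/9 = (s²*1)/9 = s²/9)
2946 + T(W(3, K(2, -2))) = 2946 + (⅑)*(-3)² = 2946 + (⅑)*9 = 2946 + 1 = 2947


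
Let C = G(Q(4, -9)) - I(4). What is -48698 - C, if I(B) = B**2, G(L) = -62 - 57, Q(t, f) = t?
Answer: -48563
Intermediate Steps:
G(L) = -119
C = -135 (C = -119 - 1*4**2 = -119 - 1*16 = -119 - 16 = -135)
-48698 - C = -48698 - 1*(-135) = -48698 + 135 = -48563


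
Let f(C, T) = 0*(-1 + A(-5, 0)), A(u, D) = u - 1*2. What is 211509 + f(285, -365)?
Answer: 211509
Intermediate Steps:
A(u, D) = -2 + u (A(u, D) = u - 2 = -2 + u)
f(C, T) = 0 (f(C, T) = 0*(-1 + (-2 - 5)) = 0*(-1 - 7) = 0*(-8) = 0)
211509 + f(285, -365) = 211509 + 0 = 211509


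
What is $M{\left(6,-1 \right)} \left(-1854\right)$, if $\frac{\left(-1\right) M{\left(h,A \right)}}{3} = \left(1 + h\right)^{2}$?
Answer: $272538$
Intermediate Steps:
$M{\left(h,A \right)} = - 3 \left(1 + h\right)^{2}$
$M{\left(6,-1 \right)} \left(-1854\right) = - 3 \left(1 + 6\right)^{2} \left(-1854\right) = - 3 \cdot 7^{2} \left(-1854\right) = \left(-3\right) 49 \left(-1854\right) = \left(-147\right) \left(-1854\right) = 272538$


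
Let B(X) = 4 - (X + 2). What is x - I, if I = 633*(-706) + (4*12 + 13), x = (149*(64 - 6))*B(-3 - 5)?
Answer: 533257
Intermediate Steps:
B(X) = 2 - X (B(X) = 4 - (2 + X) = 4 + (-2 - X) = 2 - X)
x = 86420 (x = (149*(64 - 6))*(2 - (-3 - 5)) = (149*58)*(2 - 1*(-8)) = 8642*(2 + 8) = 8642*10 = 86420)
I = -446837 (I = -446898 + (48 + 13) = -446898 + 61 = -446837)
x - I = 86420 - 1*(-446837) = 86420 + 446837 = 533257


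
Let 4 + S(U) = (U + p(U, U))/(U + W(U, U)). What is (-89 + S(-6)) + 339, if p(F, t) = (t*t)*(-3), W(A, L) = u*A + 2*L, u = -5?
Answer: 473/2 ≈ 236.50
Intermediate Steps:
W(A, L) = -5*A + 2*L
p(F, t) = -3*t² (p(F, t) = t²*(-3) = -3*t²)
S(U) = -4 - (U - 3*U²)/(2*U) (S(U) = -4 + (U - 3*U²)/(U + (-5*U + 2*U)) = -4 + (U - 3*U²)/(U - 3*U) = -4 + (U - 3*U²)/((-2*U)) = -4 + (U - 3*U²)*(-1/(2*U)) = -4 - (U - 3*U²)/(2*U))
(-89 + S(-6)) + 339 = (-89 + (-9/2 + (3/2)*(-6))) + 339 = (-89 + (-9/2 - 9)) + 339 = (-89 - 27/2) + 339 = -205/2 + 339 = 473/2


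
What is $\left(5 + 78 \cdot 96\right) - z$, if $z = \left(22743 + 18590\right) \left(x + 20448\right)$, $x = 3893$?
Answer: $-1006079060$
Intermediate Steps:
$z = 1006086553$ ($z = \left(22743 + 18590\right) \left(3893 + 20448\right) = 41333 \cdot 24341 = 1006086553$)
$\left(5 + 78 \cdot 96\right) - z = \left(5 + 78 \cdot 96\right) - 1006086553 = \left(5 + 7488\right) - 1006086553 = 7493 - 1006086553 = -1006079060$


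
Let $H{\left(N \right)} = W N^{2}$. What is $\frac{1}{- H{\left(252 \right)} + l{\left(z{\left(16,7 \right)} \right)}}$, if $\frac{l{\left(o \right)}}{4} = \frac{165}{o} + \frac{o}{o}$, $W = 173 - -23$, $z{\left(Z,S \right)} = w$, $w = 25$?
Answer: $- \frac{5}{62233768} \approx -8.0342 \cdot 10^{-8}$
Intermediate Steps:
$z{\left(Z,S \right)} = 25$
$W = 196$ ($W = 173 + 23 = 196$)
$H{\left(N \right)} = 196 N^{2}$
$l{\left(o \right)} = 4 + \frac{660}{o}$ ($l{\left(o \right)} = 4 \left(\frac{165}{o} + \frac{o}{o}\right) = 4 \left(\frac{165}{o} + 1\right) = 4 \left(1 + \frac{165}{o}\right) = 4 + \frac{660}{o}$)
$\frac{1}{- H{\left(252 \right)} + l{\left(z{\left(16,7 \right)} \right)}} = \frac{1}{- 196 \cdot 252^{2} + \left(4 + \frac{660}{25}\right)} = \frac{1}{- 196 \cdot 63504 + \left(4 + 660 \cdot \frac{1}{25}\right)} = \frac{1}{\left(-1\right) 12446784 + \left(4 + \frac{132}{5}\right)} = \frac{1}{-12446784 + \frac{152}{5}} = \frac{1}{- \frac{62233768}{5}} = - \frac{5}{62233768}$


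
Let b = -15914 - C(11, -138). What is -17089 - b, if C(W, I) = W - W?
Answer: -1175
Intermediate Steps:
C(W, I) = 0
b = -15914 (b = -15914 - 1*0 = -15914 + 0 = -15914)
-17089 - b = -17089 - 1*(-15914) = -17089 + 15914 = -1175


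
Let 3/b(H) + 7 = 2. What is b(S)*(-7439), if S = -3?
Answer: 22317/5 ≈ 4463.4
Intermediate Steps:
b(H) = -⅗ (b(H) = 3/(-7 + 2) = 3/(-5) = 3*(-⅕) = -⅗)
b(S)*(-7439) = -⅗*(-7439) = 22317/5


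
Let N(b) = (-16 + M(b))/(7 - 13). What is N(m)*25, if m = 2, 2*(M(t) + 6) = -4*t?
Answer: 325/3 ≈ 108.33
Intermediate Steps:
M(t) = -6 - 2*t (M(t) = -6 + (-4*t)/2 = -6 - 2*t)
N(b) = 11/3 + b/3 (N(b) = (-16 + (-6 - 2*b))/(7 - 13) = (-22 - 2*b)/(-6) = (-22 - 2*b)*(-⅙) = 11/3 + b/3)
N(m)*25 = (11/3 + (⅓)*2)*25 = (11/3 + ⅔)*25 = (13/3)*25 = 325/3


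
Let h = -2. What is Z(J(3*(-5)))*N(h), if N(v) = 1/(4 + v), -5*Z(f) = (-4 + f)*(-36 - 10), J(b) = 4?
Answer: 0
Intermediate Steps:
Z(f) = -184/5 + 46*f/5 (Z(f) = -(-4 + f)*(-36 - 10)/5 = -(-4 + f)*(-46)/5 = -(184 - 46*f)/5 = -184/5 + 46*f/5)
Z(J(3*(-5)))*N(h) = (-184/5 + (46/5)*4)/(4 - 2) = (-184/5 + 184/5)/2 = 0*(½) = 0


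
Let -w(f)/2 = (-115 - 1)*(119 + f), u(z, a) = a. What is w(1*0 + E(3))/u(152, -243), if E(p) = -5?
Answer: -8816/81 ≈ -108.84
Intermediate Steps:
w(f) = 27608 + 232*f (w(f) = -2*(-115 - 1)*(119 + f) = -(-232)*(119 + f) = -2*(-13804 - 116*f) = 27608 + 232*f)
w(1*0 + E(3))/u(152, -243) = (27608 + 232*(1*0 - 5))/(-243) = (27608 + 232*(0 - 5))*(-1/243) = (27608 + 232*(-5))*(-1/243) = (27608 - 1160)*(-1/243) = 26448*(-1/243) = -8816/81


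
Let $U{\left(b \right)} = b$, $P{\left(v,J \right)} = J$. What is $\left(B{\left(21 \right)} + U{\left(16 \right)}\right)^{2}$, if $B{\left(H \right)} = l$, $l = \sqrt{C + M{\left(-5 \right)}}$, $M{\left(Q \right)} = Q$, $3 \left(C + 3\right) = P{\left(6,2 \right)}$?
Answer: $\frac{\left(48 + i \sqrt{66}\right)^{2}}{9} \approx 248.67 + 86.656 i$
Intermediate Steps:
$C = - \frac{7}{3}$ ($C = -3 + \frac{1}{3} \cdot 2 = -3 + \frac{2}{3} = - \frac{7}{3} \approx -2.3333$)
$l = \frac{i \sqrt{66}}{3}$ ($l = \sqrt{- \frac{7}{3} - 5} = \sqrt{- \frac{22}{3}} = \frac{i \sqrt{66}}{3} \approx 2.708 i$)
$B{\left(H \right)} = \frac{i \sqrt{66}}{3}$
$\left(B{\left(21 \right)} + U{\left(16 \right)}\right)^{2} = \left(\frac{i \sqrt{66}}{3} + 16\right)^{2} = \left(16 + \frac{i \sqrt{66}}{3}\right)^{2}$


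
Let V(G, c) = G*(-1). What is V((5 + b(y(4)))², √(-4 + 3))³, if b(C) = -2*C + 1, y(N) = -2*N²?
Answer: -117649000000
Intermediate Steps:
b(C) = 1 - 2*C
V(G, c) = -G
V((5 + b(y(4)))², √(-4 + 3))³ = (-(5 + (1 - (-4)*4²))²)³ = (-(5 + (1 - (-4)*16))²)³ = (-(5 + (1 - 2*(-32)))²)³ = (-(5 + (1 + 64))²)³ = (-(5 + 65)²)³ = (-1*70²)³ = (-1*4900)³ = (-4900)³ = -117649000000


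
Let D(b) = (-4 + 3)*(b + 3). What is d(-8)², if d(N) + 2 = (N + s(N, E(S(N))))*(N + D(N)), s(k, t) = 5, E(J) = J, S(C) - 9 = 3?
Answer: 49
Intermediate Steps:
D(b) = -3 - b (D(b) = -(3 + b) = -3 - b)
S(C) = 12 (S(C) = 9 + 3 = 12)
d(N) = -17 - 3*N (d(N) = -2 + (N + 5)*(N + (-3 - N)) = -2 + (5 + N)*(-3) = -2 + (-15 - 3*N) = -17 - 3*N)
d(-8)² = (-17 - 3*(-8))² = (-17 + 24)² = 7² = 49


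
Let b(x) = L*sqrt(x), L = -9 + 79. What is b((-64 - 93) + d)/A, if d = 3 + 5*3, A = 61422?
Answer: 35*I*sqrt(139)/30711 ≈ 0.013436*I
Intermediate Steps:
d = 18 (d = 3 + 15 = 18)
L = 70
b(x) = 70*sqrt(x)
b((-64 - 93) + d)/A = (70*sqrt((-64 - 93) + 18))/61422 = (70*sqrt(-157 + 18))*(1/61422) = (70*sqrt(-139))*(1/61422) = (70*(I*sqrt(139)))*(1/61422) = (70*I*sqrt(139))*(1/61422) = 35*I*sqrt(139)/30711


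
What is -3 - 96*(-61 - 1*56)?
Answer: 11229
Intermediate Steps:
-3 - 96*(-61 - 1*56) = -3 - 96*(-61 - 56) = -3 - 96*(-117) = -3 + 11232 = 11229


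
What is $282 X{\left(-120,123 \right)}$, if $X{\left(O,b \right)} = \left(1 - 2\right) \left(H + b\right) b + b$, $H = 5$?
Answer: $-4405122$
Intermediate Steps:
$X{\left(O,b \right)} = b + b \left(-5 - b\right)$ ($X{\left(O,b \right)} = \left(1 - 2\right) \left(5 + b\right) b + b = - (5 + b) b + b = \left(-5 - b\right) b + b = b \left(-5 - b\right) + b = b + b \left(-5 - b\right)$)
$282 X{\left(-120,123 \right)} = 282 \left(\left(-1\right) 123 \left(4 + 123\right)\right) = 282 \left(\left(-1\right) 123 \cdot 127\right) = 282 \left(-15621\right) = -4405122$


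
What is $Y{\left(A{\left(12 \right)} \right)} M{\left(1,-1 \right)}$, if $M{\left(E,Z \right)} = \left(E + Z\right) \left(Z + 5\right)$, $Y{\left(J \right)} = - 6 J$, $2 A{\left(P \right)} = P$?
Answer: $0$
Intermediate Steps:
$A{\left(P \right)} = \frac{P}{2}$
$M{\left(E,Z \right)} = \left(5 + Z\right) \left(E + Z\right)$ ($M{\left(E,Z \right)} = \left(E + Z\right) \left(5 + Z\right) = \left(5 + Z\right) \left(E + Z\right)$)
$Y{\left(A{\left(12 \right)} \right)} M{\left(1,-1 \right)} = - 6 \cdot \frac{1}{2} \cdot 12 \left(\left(-1\right)^{2} + 5 \cdot 1 + 5 \left(-1\right) + 1 \left(-1\right)\right) = \left(-6\right) 6 \left(1 + 5 - 5 - 1\right) = \left(-36\right) 0 = 0$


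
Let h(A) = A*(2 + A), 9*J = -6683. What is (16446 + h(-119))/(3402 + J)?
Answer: 273321/23935 ≈ 11.419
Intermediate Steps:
J = -6683/9 (J = (⅑)*(-6683) = -6683/9 ≈ -742.56)
(16446 + h(-119))/(3402 + J) = (16446 - 119*(2 - 119))/(3402 - 6683/9) = (16446 - 119*(-117))/(23935/9) = (16446 + 13923)*(9/23935) = 30369*(9/23935) = 273321/23935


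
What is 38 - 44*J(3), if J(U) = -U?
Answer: 170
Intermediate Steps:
38 - 44*J(3) = 38 - (-44)*3 = 38 - 44*(-3) = 38 + 132 = 170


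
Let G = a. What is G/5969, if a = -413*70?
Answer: -28910/5969 ≈ -4.8434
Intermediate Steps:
a = -28910
G = -28910
G/5969 = -28910/5969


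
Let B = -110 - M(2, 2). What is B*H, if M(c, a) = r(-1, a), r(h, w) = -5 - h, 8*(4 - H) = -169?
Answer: -10653/4 ≈ -2663.3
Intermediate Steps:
H = 201/8 (H = 4 - ⅛*(-169) = 4 + 169/8 = 201/8 ≈ 25.125)
M(c, a) = -4 (M(c, a) = -5 - 1*(-1) = -5 + 1 = -4)
B = -106 (B = -110 - 1*(-4) = -110 + 4 = -106)
B*H = -106*201/8 = -10653/4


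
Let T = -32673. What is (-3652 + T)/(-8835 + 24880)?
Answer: -7265/3209 ≈ -2.2639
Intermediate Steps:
(-3652 + T)/(-8835 + 24880) = (-3652 - 32673)/(-8835 + 24880) = -36325/16045 = -36325*1/16045 = -7265/3209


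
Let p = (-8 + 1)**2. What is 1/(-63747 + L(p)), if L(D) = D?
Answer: -1/63698 ≈ -1.5699e-5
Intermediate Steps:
p = 49 (p = (-7)**2 = 49)
1/(-63747 + L(p)) = 1/(-63747 + 49) = 1/(-63698) = -1/63698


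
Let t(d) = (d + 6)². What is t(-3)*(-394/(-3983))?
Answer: 3546/3983 ≈ 0.89028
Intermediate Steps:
t(d) = (6 + d)²
t(-3)*(-394/(-3983)) = (6 - 3)²*(-394/(-3983)) = 3²*(-394*(-1/3983)) = 9*(394/3983) = 3546/3983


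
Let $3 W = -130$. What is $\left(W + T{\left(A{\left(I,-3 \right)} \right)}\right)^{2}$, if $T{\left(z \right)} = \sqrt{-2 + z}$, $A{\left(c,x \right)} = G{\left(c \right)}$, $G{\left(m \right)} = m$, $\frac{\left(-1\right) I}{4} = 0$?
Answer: $\frac{16882}{9} - \frac{260 i \sqrt{2}}{3} \approx 1875.8 - 122.57 i$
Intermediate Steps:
$I = 0$ ($I = \left(-4\right) 0 = 0$)
$A{\left(c,x \right)} = c$
$W = - \frac{130}{3}$ ($W = \frac{1}{3} \left(-130\right) = - \frac{130}{3} \approx -43.333$)
$\left(W + T{\left(A{\left(I,-3 \right)} \right)}\right)^{2} = \left(- \frac{130}{3} + \sqrt{-2 + 0}\right)^{2} = \left(- \frac{130}{3} + \sqrt{-2}\right)^{2} = \left(- \frac{130}{3} + i \sqrt{2}\right)^{2}$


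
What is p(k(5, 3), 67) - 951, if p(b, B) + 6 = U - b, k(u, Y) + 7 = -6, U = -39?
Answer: -983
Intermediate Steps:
k(u, Y) = -13 (k(u, Y) = -7 - 6 = -13)
p(b, B) = -45 - b (p(b, B) = -6 + (-39 - b) = -45 - b)
p(k(5, 3), 67) - 951 = (-45 - 1*(-13)) - 951 = (-45 + 13) - 951 = -32 - 951 = -983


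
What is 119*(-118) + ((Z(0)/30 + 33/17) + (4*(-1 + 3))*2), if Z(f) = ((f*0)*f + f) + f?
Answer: -238409/17 ≈ -14024.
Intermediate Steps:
Z(f) = 2*f (Z(f) = (0*f + f) + f = (0 + f) + f = f + f = 2*f)
119*(-118) + ((Z(0)/30 + 33/17) + (4*(-1 + 3))*2) = 119*(-118) + (((2*0)/30 + 33/17) + (4*(-1 + 3))*2) = -14042 + ((0*(1/30) + 33*(1/17)) + (4*2)*2) = -14042 + ((0 + 33/17) + 8*2) = -14042 + (33/17 + 16) = -14042 + 305/17 = -238409/17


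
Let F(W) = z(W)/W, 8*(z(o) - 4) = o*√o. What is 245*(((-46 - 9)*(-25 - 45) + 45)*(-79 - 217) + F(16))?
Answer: -1129860865/4 ≈ -2.8247e+8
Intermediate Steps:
z(o) = 4 + o^(3/2)/8 (z(o) = 4 + (o*√o)/8 = 4 + o^(3/2)/8)
F(W) = (4 + W^(3/2)/8)/W
245*(((-46 - 9)*(-25 - 45) + 45)*(-79 - 217) + F(16)) = 245*(((-46 - 9)*(-25 - 45) + 45)*(-79 - 217) + (⅛)*(32 + 16^(3/2))/16) = 245*((-55*(-70) + 45)*(-296) + (⅛)*(1/16)*(32 + 64)) = 245*((3850 + 45)*(-296) + (⅛)*(1/16)*96) = 245*(3895*(-296) + ¾) = 245*(-1152920 + ¾) = 245*(-4611677/4) = -1129860865/4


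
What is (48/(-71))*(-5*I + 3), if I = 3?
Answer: 576/71 ≈ 8.1127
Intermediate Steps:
(48/(-71))*(-5*I + 3) = (48/(-71))*(-5*3 + 3) = (48*(-1/71))*(-15 + 3) = -48/71*(-12) = 576/71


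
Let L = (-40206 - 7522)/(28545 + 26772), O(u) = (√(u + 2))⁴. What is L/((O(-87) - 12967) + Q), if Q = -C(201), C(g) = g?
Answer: 47728/328748931 ≈ 0.00014518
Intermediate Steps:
O(u) = (2 + u)² (O(u) = (√(2 + u))⁴ = (2 + u)²)
Q = -201 (Q = -1*201 = -201)
L = -47728/55317 ≈ -0.86281
L/((O(-87) - 12967) + Q) = -47728/(55317*(((2 - 87)² - 12967) - 201)) = -47728/(55317*(((-85)² - 12967) - 201)) = -47728/(55317*((7225 - 12967) - 201)) = -47728/(55317*(-5742 - 201)) = -47728/55317/(-5943) = -47728/55317*(-1/5943) = 47728/328748931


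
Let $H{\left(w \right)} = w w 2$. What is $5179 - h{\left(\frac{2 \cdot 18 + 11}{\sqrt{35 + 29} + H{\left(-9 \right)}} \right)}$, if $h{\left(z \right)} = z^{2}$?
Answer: $\frac{149670891}{28900} \approx 5178.9$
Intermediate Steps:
$H{\left(w \right)} = 2 w^{2}$ ($H{\left(w \right)} = w^{2} \cdot 2 = 2 w^{2}$)
$5179 - h{\left(\frac{2 \cdot 18 + 11}{\sqrt{35 + 29} + H{\left(-9 \right)}} \right)} = 5179 - \left(\frac{2 \cdot 18 + 11}{\sqrt{35 + 29} + 2 \left(-9\right)^{2}}\right)^{2} = 5179 - \left(\frac{36 + 11}{\sqrt{64} + 2 \cdot 81}\right)^{2} = 5179 - \left(\frac{47}{8 + 162}\right)^{2} = 5179 - \left(\frac{47}{170}\right)^{2} = 5179 - \frac{2209}{28900} = \frac{149670891}{28900}$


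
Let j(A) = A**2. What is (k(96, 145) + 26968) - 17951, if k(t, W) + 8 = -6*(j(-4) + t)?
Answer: 8337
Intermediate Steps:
k(t, W) = -104 - 6*t (k(t, W) = -8 - 6*((-4)**2 + t) = -8 - 6*(16 + t) = -8 + (-96 - 6*t) = -104 - 6*t)
(k(96, 145) + 26968) - 17951 = ((-104 - 6*96) + 26968) - 17951 = ((-104 - 576) + 26968) - 17951 = (-680 + 26968) - 17951 = 26288 - 17951 = 8337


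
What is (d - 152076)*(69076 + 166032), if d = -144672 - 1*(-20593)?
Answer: -64926249740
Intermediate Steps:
d = -124079 (d = -144672 + 20593 = -124079)
(d - 152076)*(69076 + 166032) = (-124079 - 152076)*(69076 + 166032) = -276155*235108 = -64926249740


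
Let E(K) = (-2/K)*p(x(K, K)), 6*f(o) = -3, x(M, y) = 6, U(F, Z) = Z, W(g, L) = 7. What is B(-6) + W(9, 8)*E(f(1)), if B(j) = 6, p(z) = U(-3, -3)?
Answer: -78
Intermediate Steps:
p(z) = -3
f(o) = -1/2 (f(o) = (1/6)*(-3) = -1/2)
E(K) = 6/K (E(K) = -2/K*(-3) = 6/K)
B(-6) + W(9, 8)*E(f(1)) = 6 + 7*(6/(-1/2)) = 6 + 7*(6*(-2)) = 6 + 7*(-12) = 6 - 84 = -78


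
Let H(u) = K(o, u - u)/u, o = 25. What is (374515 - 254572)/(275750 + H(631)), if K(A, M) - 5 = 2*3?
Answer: 75684033/173998261 ≈ 0.43497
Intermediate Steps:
K(A, M) = 11 (K(A, M) = 5 + 2*3 = 5 + 6 = 11)
H(u) = 11/u
(374515 - 254572)/(275750 + H(631)) = (374515 - 254572)/(275750 + 11/631) = 119943/(275750 + 11*(1/631)) = 119943/(275750 + 11/631) = 119943/(173998261/631) = 119943*(631/173998261) = 75684033/173998261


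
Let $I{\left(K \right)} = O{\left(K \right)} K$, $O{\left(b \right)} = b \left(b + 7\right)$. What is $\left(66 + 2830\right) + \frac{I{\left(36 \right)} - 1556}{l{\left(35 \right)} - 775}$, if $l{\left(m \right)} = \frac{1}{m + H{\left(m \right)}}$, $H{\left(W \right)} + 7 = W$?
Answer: $\frac{34495367}{12206} \approx 2826.1$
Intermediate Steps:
$O{\left(b \right)} = b \left(7 + b\right)$
$H{\left(W \right)} = -7 + W$
$I{\left(K \right)} = K^{2} \left(7 + K\right)$ ($I{\left(K \right)} = K \left(7 + K\right) K = K^{2} \left(7 + K\right)$)
$l{\left(m \right)} = \frac{1}{-7 + 2 m}$ ($l{\left(m \right)} = \frac{1}{m + \left(-7 + m\right)} = \frac{1}{-7 + 2 m}$)
$\left(66 + 2830\right) + \frac{I{\left(36 \right)} - 1556}{l{\left(35 \right)} - 775} = \left(66 + 2830\right) + \frac{36^{2} \left(7 + 36\right) - 1556}{\frac{1}{-7 + 2 \cdot 35} - 775} = 2896 + \frac{1296 \cdot 43 - 1556}{\frac{1}{-7 + 70} - 775} = 2896 + \frac{55728 - 1556}{\frac{1}{63} - 775} = 2896 + \frac{54172}{\frac{1}{63} - 775} = 2896 + \frac{54172}{- \frac{48824}{63}} = 2896 + 54172 \left(- \frac{63}{48824}\right) = 2896 - \frac{853209}{12206} = \frac{34495367}{12206}$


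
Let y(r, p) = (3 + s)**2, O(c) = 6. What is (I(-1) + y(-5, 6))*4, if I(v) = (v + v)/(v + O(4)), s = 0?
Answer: 172/5 ≈ 34.400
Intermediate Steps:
I(v) = 2*v/(6 + v) (I(v) = (v + v)/(v + 6) = (2*v)/(6 + v) = 2*v/(6 + v))
y(r, p) = 9 (y(r, p) = (3 + 0)**2 = 3**2 = 9)
(I(-1) + y(-5, 6))*4 = (2*(-1)/(6 - 1) + 9)*4 = (2*(-1)/5 + 9)*4 = (2*(-1)*(1/5) + 9)*4 = (-2/5 + 9)*4 = (43/5)*4 = 172/5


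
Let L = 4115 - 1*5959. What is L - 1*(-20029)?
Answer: 18185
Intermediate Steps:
L = -1844 (L = 4115 - 5959 = -1844)
L - 1*(-20029) = -1844 - 1*(-20029) = -1844 + 20029 = 18185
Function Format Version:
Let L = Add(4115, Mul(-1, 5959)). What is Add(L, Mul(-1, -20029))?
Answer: 18185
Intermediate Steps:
L = -1844 (L = Add(4115, -5959) = -1844)
Add(L, Mul(-1, -20029)) = Add(-1844, Mul(-1, -20029)) = Add(-1844, 20029) = 18185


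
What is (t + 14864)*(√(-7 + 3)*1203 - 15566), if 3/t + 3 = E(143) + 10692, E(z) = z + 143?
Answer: -2539318985098/10975 + 392496561618*I/10975 ≈ -2.3137e+8 + 3.5763e+7*I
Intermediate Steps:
E(z) = 143 + z
t = 3/10975 (t = 3/(-3 + ((143 + 143) + 10692)) = 3/(-3 + (286 + 10692)) = 3/(-3 + 10978) = 3/10975 ≈ 0.00027335)
(t + 14864)*(√(-7 + 3)*1203 - 15566) = (3/10975 + 14864)*(√(-7 + 3)*1203 - 15566) = 163132403*(√(-4)*1203 - 15566)/10975 = 163132403*((2*I)*1203 - 15566)/10975 = 163132403*(2406*I - 15566)/10975 = 163132403*(-15566 + 2406*I)/10975 = -2539318985098/10975 + 392496561618*I/10975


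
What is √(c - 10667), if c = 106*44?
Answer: 3*I*√667 ≈ 77.479*I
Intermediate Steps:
c = 4664
√(c - 10667) = √(4664 - 10667) = √(-6003) = 3*I*√667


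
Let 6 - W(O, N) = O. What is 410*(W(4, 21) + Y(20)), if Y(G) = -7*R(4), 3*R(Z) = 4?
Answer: -9020/3 ≈ -3006.7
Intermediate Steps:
W(O, N) = 6 - O
R(Z) = 4/3 (R(Z) = (⅓)*4 = 4/3)
Y(G) = -28/3 (Y(G) = -7*4/3 = -28/3)
410*(W(4, 21) + Y(20)) = 410*((6 - 1*4) - 28/3) = 410*((6 - 4) - 28/3) = 410*(2 - 28/3) = 410*(-22/3) = -9020/3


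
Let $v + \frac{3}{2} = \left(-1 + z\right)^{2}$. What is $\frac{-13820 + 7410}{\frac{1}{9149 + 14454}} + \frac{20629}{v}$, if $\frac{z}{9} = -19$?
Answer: $- \frac{8951382241692}{59165} \approx -1.513 \cdot 10^{8}$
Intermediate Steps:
$z = -171$ ($z = 9 \left(-19\right) = -171$)
$v = \frac{59165}{2}$ ($v = - \frac{3}{2} + \left(-1 - 171\right)^{2} = - \frac{3}{2} + \left(-172\right)^{2} = - \frac{3}{2} + 29584 = \frac{59165}{2} \approx 29583.0$)
$\frac{-13820 + 7410}{\frac{1}{9149 + 14454}} + \frac{20629}{v} = \frac{-13820 + 7410}{\frac{1}{9149 + 14454}} + \frac{20629}{\frac{59165}{2}} = - \frac{6410}{\frac{1}{23603}} + 20629 \cdot \frac{2}{59165} = - 6410 \frac{1}{\frac{1}{23603}} + \frac{41258}{59165} = \left(-6410\right) 23603 + \frac{41258}{59165} = -151295230 + \frac{41258}{59165} = - \frac{8951382241692}{59165}$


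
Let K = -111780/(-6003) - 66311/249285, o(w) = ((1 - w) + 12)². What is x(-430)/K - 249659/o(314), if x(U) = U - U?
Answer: -249659/90601 ≈ -2.7556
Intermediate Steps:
x(U) = 0
o(w) = (13 - w)²
K = 132690881/7229265 (K = -111780*(-1/6003) - 66311*1/249285 = 540/29 - 66311/249285 = 132690881/7229265 ≈ 18.355)
x(-430)/K - 249659/o(314) = 0/(132690881/7229265) - 249659/(-13 + 314)² = 0*(7229265/132690881) - 249659/(301²) = 0 - 249659/90601 = -249659/90601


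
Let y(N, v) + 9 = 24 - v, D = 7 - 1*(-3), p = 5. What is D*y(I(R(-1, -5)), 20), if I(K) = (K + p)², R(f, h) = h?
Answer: -50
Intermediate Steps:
I(K) = (5 + K)² (I(K) = (K + 5)² = (5 + K)²)
D = 10 (D = 7 + 3 = 10)
y(N, v) = 15 - v (y(N, v) = -9 + (24 - v) = 15 - v)
D*y(I(R(-1, -5)), 20) = 10*(15 - 1*20) = 10*(15 - 20) = 10*(-5) = -50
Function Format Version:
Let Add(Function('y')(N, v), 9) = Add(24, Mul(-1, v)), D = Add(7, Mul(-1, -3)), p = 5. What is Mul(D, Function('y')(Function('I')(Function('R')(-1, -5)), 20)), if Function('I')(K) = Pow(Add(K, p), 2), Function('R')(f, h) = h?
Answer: -50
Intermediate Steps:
Function('I')(K) = Pow(Add(5, K), 2) (Function('I')(K) = Pow(Add(K, 5), 2) = Pow(Add(5, K), 2))
D = 10 (D = Add(7, 3) = 10)
Function('y')(N, v) = Add(15, Mul(-1, v)) (Function('y')(N, v) = Add(-9, Add(24, Mul(-1, v))) = Add(15, Mul(-1, v)))
Mul(D, Function('y')(Function('I')(Function('R')(-1, -5)), 20)) = Mul(10, Add(15, Mul(-1, 20))) = Mul(10, Add(15, -20)) = Mul(10, -5) = -50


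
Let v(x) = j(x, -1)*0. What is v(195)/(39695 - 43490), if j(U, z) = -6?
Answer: 0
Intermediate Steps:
v(x) = 0 (v(x) = -6*0 = 0)
v(195)/(39695 - 43490) = 0/(39695 - 43490) = 0/(-3795) = 0*(-1/3795) = 0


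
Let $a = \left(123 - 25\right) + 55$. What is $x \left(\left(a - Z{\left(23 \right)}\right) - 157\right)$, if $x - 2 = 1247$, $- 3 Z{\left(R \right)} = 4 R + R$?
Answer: $\frac{128647}{3} \approx 42882.0$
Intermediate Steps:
$Z{\left(R \right)} = - \frac{5 R}{3}$ ($Z{\left(R \right)} = - \frac{4 R + R}{3} = - \frac{5 R}{3}$)
$a = 153$ ($a = 98 + 55 = 153$)
$x = 1249$ ($x = 2 + 1247 = 1249$)
$x \left(\left(a - Z{\left(23 \right)}\right) - 157\right) = 1249 \left(\left(153 - \left(- \frac{5}{3}\right) 23\right) - 157\right) = 1249 \left(\left(153 - - \frac{115}{3}\right) - 157\right) = 1249 \left(\left(153 + \frac{115}{3}\right) - 157\right) = 1249 \left(\frac{574}{3} - 157\right) = 1249 \cdot \frac{103}{3} = \frac{128647}{3}$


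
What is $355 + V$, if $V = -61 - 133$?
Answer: $161$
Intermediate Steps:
$V = -194$
$355 + V = 355 - 194 = 161$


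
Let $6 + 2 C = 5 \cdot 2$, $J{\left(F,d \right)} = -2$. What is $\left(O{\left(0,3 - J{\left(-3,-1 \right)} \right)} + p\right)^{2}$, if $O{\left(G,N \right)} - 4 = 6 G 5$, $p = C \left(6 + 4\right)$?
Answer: $576$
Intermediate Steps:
$C = 2$ ($C = -3 + \frac{5 \cdot 2}{2} = -3 + \frac{1}{2} \cdot 10 = -3 + 5 = 2$)
$p = 20$ ($p = 2 \left(6 + 4\right) = 2 \cdot 10 = 20$)
$O{\left(G,N \right)} = 4 + 30 G$ ($O{\left(G,N \right)} = 4 + 6 G 5 = 4 + 30 G$)
$\left(O{\left(0,3 - J{\left(-3,-1 \right)} \right)} + p\right)^{2} = \left(\left(4 + 30 \cdot 0\right) + 20\right)^{2} = \left(\left(4 + 0\right) + 20\right)^{2} = \left(4 + 20\right)^{2} = 24^{2} = 576$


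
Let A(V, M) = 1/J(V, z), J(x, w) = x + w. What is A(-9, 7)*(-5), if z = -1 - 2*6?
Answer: 5/22 ≈ 0.22727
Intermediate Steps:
z = -13 (z = -1 - 12 = -13)
J(x, w) = w + x
A(V, M) = 1/(-13 + V)
A(-9, 7)*(-5) = -5/(-13 - 9) = -5/(-22) = -1/22*(-5) = 5/22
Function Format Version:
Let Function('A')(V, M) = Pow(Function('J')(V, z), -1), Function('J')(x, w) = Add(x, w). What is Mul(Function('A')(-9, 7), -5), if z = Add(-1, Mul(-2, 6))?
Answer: Rational(5, 22) ≈ 0.22727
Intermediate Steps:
z = -13 (z = Add(-1, -12) = -13)
Function('J')(x, w) = Add(w, x)
Function('A')(V, M) = Pow(Add(-13, V), -1)
Mul(Function('A')(-9, 7), -5) = Mul(Pow(Add(-13, -9), -1), -5) = Mul(Pow(-22, -1), -5) = Mul(Rational(-1, 22), -5) = Rational(5, 22)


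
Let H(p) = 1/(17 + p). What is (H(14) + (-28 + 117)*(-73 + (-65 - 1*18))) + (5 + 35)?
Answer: -429163/31 ≈ -13844.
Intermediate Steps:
(H(14) + (-28 + 117)*(-73 + (-65 - 1*18))) + (5 + 35) = (1/(17 + 14) + (-28 + 117)*(-73 + (-65 - 1*18))) + (5 + 35) = (1/31 + 89*(-73 + (-65 - 18))) + 40 = (1/31 + 89*(-73 - 83)) + 40 = (1/31 + 89*(-156)) + 40 = (1/31 - 13884) + 40 = -430403/31 + 40 = -429163/31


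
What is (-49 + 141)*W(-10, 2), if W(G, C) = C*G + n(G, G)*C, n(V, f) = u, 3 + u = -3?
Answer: -2944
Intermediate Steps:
u = -6 (u = -3 - 3 = -6)
n(V, f) = -6
W(G, C) = -6*C + C*G (W(G, C) = C*G - 6*C = -6*C + C*G)
(-49 + 141)*W(-10, 2) = (-49 + 141)*(2*(-6 - 10)) = 92*(2*(-16)) = 92*(-32) = -2944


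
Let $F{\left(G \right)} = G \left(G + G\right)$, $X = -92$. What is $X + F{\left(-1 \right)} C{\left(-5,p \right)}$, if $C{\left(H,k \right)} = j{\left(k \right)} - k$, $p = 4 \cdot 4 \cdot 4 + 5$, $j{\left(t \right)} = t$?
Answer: $-92$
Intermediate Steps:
$p = 69$ ($p = 4 \cdot 16 + 5 = 64 + 5 = 69$)
$C{\left(H,k \right)} = 0$ ($C{\left(H,k \right)} = k - k = 0$)
$F{\left(G \right)} = 2 G^{2}$ ($F{\left(G \right)} = G 2 G = 2 G^{2}$)
$X + F{\left(-1 \right)} C{\left(-5,p \right)} = -92 + 2 \left(-1\right)^{2} \cdot 0 = -92 + 2 \cdot 1 \cdot 0 = -92 + 2 \cdot 0 = -92 + 0 = -92$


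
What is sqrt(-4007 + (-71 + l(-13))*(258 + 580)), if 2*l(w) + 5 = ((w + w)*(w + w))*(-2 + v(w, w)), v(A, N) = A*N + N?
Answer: 2*sqrt(10888494) ≈ 6599.5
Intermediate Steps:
v(A, N) = N + A*N
l(w) = -5/2 + 2*w**2*(-2 + w*(1 + w)) (l(w) = -5/2 + (((w + w)*(w + w))*(-2 + w*(1 + w)))/2 = -5/2 + (((2*w)*(2*w))*(-2 + w*(1 + w)))/2 = -5/2 + ((4*w**2)*(-2 + w*(1 + w)))/2 = -5/2 + (4*w**2*(-2 + w*(1 + w)))/2 = -5/2 + 2*w**2*(-2 + w*(1 + w)))
sqrt(-4007 + (-71 + l(-13))*(258 + 580)) = sqrt(-4007 + (-71 + (-5/2 - 4*(-13)**2 + 2*(-13)**3*(1 - 13)))*(258 + 580)) = sqrt(-4007 + (-71 + (-5/2 - 4*169 + 2*(-2197)*(-12)))*838) = sqrt(-4007 + (-71 + (-5/2 - 676 + 52728))*838) = sqrt(-4007 + (-71 + 104099/2)*838) = sqrt(-4007 + (103957/2)*838) = sqrt(-4007 + 43557983) = sqrt(43553976) = 2*sqrt(10888494)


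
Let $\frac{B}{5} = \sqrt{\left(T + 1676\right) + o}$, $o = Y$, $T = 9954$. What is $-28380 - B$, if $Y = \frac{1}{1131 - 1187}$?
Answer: $-28380 - \frac{5 \sqrt{9117906}}{28} \approx -28919.0$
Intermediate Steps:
$Y = - \frac{1}{56}$ ($Y = \frac{1}{-56} = - \frac{1}{56} \approx -0.017857$)
$o = - \frac{1}{56} \approx -0.017857$
$B = \frac{5 \sqrt{9117906}}{28}$ ($B = 5 \sqrt{\left(9954 + 1676\right) - \frac{1}{56}} = 5 \sqrt{11630 - \frac{1}{56}} = 5 \sqrt{\frac{651279}{56}} = 5 \frac{\sqrt{9117906}}{28} = \frac{5 \sqrt{9117906}}{28} \approx 539.21$)
$-28380 - B = -28380 - \frac{5 \sqrt{9117906}}{28}$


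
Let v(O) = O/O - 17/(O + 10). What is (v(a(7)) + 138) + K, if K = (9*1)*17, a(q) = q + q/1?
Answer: 6991/24 ≈ 291.29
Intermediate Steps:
a(q) = 2*q (a(q) = q + 1*q = q + q = 2*q)
v(O) = 1 - 17/(10 + O)
K = 153 (K = 9*17 = 153)
(v(a(7)) + 138) + K = ((-7 + 2*7)/(10 + 2*7) + 138) + 153 = ((-7 + 14)/(10 + 14) + 138) + 153 = (7/24 + 138) + 153 = 3319/24 + 153 = 6991/24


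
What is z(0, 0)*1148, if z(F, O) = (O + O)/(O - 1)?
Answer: 0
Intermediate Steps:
z(F, O) = 2*O/(-1 + O) (z(F, O) = (2*O)/(-1 + O) = 2*O/(-1 + O))
z(0, 0)*1148 = (2*0/(-1 + 0))*1148 = (2*0/(-1))*1148 = (2*0*(-1))*1148 = 0*1148 = 0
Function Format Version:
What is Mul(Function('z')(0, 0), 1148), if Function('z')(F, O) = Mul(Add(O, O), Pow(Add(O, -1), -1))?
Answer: 0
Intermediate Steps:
Function('z')(F, O) = Mul(2, O, Pow(Add(-1, O), -1)) (Function('z')(F, O) = Mul(Mul(2, O), Pow(Add(-1, O), -1)) = Mul(2, O, Pow(Add(-1, O), -1)))
Mul(Function('z')(0, 0), 1148) = Mul(Mul(2, 0, Pow(Add(-1, 0), -1)), 1148) = Mul(Mul(2, 0, Pow(-1, -1)), 1148) = Mul(Mul(2, 0, -1), 1148) = Mul(0, 1148) = 0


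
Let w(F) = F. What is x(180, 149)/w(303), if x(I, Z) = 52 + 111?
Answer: 163/303 ≈ 0.53795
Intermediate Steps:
x(I, Z) = 163
x(180, 149)/w(303) = 163/303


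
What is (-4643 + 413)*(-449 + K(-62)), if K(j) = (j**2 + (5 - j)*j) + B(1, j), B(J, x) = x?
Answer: 3472830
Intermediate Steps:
K(j) = j + j**2 + j*(5 - j) (K(j) = (j**2 + (5 - j)*j) + j = (j**2 + j*(5 - j)) + j = j + j**2 + j*(5 - j))
(-4643 + 413)*(-449 + K(-62)) = (-4643 + 413)*(-449 + 6*(-62)) = -4230*(-449 - 372) = -4230*(-821) = 3472830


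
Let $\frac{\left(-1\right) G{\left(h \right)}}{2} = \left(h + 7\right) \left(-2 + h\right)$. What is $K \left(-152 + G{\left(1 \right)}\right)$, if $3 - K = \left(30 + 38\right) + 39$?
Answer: $14144$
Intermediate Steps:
$G{\left(h \right)} = - 2 \left(-2 + h\right) \left(7 + h\right)$ ($G{\left(h \right)} = - 2 \left(h + 7\right) \left(-2 + h\right) = - 2 \left(7 + h\right) \left(-2 + h\right) = - 2 \left(-2 + h\right) \left(7 + h\right)$)
$K = -104$ ($K = 3 - \left(\left(30 + 38\right) + 39\right) = 3 - \left(68 + 39\right) = 3 - 107 = -104$)
$K \left(-152 + G{\left(1 \right)}\right) = - 104 \left(-152 - \left(-18 + 2\right)\right) = - 104 \left(-152 - -16\right) = - 104 \left(-152 + 16\right) = \left(-104\right) \left(-136\right) = 14144$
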